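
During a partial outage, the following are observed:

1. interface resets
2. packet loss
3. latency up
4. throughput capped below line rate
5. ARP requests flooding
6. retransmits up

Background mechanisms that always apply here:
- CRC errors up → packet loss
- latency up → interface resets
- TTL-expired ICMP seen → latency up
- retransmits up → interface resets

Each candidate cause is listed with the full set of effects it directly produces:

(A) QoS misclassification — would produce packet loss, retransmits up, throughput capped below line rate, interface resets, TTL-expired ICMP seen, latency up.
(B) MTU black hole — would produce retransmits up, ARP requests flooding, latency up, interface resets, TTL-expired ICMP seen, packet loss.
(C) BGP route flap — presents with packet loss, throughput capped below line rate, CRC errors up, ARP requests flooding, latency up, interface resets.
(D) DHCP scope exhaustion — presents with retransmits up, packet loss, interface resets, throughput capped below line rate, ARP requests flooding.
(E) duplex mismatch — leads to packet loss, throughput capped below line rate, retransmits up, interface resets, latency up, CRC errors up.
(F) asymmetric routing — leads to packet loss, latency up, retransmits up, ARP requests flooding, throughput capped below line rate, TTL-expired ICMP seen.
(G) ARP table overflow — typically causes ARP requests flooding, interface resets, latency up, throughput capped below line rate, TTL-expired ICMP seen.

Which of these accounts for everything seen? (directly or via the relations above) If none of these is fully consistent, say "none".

F

Checking each candidate against the observations:
(A) QoS misclassification — interface resets +; packet loss +; latency up +; throughput capped below line rate +; ARP requests flooding -; retransmits up +
(B) MTU black hole — does not account for throughput capped below line rate
(C) BGP route flap — interface resets +; packet loss +; latency up +; throughput capped below line rate +; ARP requests flooding +; retransmits up -
(D) DHCP scope exhaustion — does not account for latency up
(E) duplex mismatch — does not account for ARP requests flooding
(F) asymmetric routing — accounts for every observation (interface resets through latency up → interface resets)
(G) ARP table overflow — does not account for packet loss, retransmits up
Only (F) is consistent with every observation.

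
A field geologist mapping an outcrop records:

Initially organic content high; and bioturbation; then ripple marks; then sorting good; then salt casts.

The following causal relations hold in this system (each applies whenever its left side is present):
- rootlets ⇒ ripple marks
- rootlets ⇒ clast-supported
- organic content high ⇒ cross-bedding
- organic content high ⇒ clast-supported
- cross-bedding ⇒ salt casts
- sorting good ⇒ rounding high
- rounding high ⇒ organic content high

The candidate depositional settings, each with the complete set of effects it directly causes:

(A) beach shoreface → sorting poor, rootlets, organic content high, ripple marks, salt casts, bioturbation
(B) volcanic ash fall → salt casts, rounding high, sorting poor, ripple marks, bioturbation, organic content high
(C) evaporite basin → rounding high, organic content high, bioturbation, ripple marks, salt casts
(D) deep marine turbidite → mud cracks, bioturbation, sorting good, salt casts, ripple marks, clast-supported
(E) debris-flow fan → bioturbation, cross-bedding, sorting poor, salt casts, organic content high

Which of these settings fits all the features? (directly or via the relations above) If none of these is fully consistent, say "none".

For each candidate, compare predicted effects to what was observed:
(A) beach shoreface — fails on sorting good (predicts sorting poor, not sorting good)
(B) volcanic ash fall — fails on sorting good (predicts sorting poor, not sorting good)
(C) evaporite basin — organic content high match; bioturbation match; ripple marks match; sorting good miss; salt casts match
(D) deep marine turbidite — accounts for every observation (organic content high via sorting good → rounding high → organic content high)
(E) debris-flow fan — organic content high match; bioturbation match; ripple marks miss; sorting good miss; salt casts match
(D) is the only candidate with no mismatches.

D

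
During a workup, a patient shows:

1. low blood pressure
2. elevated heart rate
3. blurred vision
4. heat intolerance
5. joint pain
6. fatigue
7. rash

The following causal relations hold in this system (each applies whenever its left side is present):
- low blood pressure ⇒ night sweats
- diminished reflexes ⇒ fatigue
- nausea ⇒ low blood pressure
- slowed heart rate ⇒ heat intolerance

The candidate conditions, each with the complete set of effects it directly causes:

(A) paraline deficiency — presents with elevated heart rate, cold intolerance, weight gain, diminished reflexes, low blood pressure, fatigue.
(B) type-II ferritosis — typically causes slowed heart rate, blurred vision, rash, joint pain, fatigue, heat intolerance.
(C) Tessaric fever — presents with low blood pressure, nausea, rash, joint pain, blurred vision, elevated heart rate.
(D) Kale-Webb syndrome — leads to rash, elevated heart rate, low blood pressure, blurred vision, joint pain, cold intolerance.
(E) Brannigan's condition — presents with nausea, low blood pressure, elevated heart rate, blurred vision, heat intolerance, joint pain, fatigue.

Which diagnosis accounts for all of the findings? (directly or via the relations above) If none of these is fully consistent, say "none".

For each candidate, compare predicted effects to what was observed:
(A) paraline deficiency — fails on blurred vision, heat intolerance, joint pain, rash (predicts cold intolerance, not heat intolerance)
(B) type-II ferritosis — low blood pressure -; elevated heart rate -; blurred vision +; heat intolerance +; joint pain +; fatigue +; rash +
(C) Tessaric fever — low blood pressure +; elevated heart rate +; blurred vision +; heat intolerance -; joint pain +; fatigue -; rash +
(D) Kale-Webb syndrome — low blood pressure +; elevated heart rate +; blurred vision +; heat intolerance -; joint pain +; fatigue -; rash +
(E) Brannigan's condition — does not account for rash
None of the listed candidates fits everything.

none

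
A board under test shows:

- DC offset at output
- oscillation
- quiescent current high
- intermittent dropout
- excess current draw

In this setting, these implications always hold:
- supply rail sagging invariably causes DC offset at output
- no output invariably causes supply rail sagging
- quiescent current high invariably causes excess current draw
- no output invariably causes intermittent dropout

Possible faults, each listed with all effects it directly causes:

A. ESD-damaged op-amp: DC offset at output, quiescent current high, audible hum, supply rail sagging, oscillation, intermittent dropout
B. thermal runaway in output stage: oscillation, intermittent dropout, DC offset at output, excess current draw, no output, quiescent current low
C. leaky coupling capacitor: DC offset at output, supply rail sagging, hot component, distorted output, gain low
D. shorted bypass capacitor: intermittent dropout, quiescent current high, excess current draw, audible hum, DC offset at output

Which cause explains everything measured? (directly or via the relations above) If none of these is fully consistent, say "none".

A

Testing each hypothesis:
(A) ESD-damaged op-amp — DC offset at output match; oscillation match; quiescent current high match; intermittent dropout match; excess current draw match (via quiescent current high → excess current draw)
(B) thermal runaway in output stage — fails on quiescent current high (predicts quiescent current low, not quiescent current high)
(C) leaky coupling capacitor — DC offset at output match; oscillation miss; quiescent current high miss; intermittent dropout miss; excess current draw miss
(D) shorted bypass capacitor — does not account for oscillation
Only (A) is consistent with every observation.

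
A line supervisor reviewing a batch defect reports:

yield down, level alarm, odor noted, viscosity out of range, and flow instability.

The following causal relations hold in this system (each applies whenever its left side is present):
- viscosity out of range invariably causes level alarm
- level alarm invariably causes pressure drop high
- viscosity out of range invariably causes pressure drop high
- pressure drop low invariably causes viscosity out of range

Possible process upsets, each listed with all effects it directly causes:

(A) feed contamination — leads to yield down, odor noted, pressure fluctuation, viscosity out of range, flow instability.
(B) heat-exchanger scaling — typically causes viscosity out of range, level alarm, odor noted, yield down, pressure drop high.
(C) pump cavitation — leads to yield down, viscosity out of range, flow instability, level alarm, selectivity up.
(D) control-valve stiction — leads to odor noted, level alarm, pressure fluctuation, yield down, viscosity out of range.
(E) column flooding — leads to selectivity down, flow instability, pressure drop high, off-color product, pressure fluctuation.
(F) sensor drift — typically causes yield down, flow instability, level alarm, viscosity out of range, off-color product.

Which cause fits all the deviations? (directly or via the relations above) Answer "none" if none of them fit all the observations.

A

Per-candidate check:
(A) feed contamination — yield down yes; level alarm yes (via viscosity out of range → level alarm); odor noted yes; viscosity out of range yes; flow instability yes
(B) heat-exchanger scaling — does not account for flow instability
(C) pump cavitation — yield down yes; level alarm yes; odor noted NO; viscosity out of range yes; flow instability yes
(D) control-valve stiction — yield down yes; level alarm yes; odor noted yes; viscosity out of range yes; flow instability NO
(E) column flooding — yield down NO; level alarm NO; odor noted NO; viscosity out of range NO; flow instability yes
(F) sensor drift — yield down yes; level alarm yes; odor noted NO; viscosity out of range yes; flow instability yes
(A) alone accounts for all the evidence.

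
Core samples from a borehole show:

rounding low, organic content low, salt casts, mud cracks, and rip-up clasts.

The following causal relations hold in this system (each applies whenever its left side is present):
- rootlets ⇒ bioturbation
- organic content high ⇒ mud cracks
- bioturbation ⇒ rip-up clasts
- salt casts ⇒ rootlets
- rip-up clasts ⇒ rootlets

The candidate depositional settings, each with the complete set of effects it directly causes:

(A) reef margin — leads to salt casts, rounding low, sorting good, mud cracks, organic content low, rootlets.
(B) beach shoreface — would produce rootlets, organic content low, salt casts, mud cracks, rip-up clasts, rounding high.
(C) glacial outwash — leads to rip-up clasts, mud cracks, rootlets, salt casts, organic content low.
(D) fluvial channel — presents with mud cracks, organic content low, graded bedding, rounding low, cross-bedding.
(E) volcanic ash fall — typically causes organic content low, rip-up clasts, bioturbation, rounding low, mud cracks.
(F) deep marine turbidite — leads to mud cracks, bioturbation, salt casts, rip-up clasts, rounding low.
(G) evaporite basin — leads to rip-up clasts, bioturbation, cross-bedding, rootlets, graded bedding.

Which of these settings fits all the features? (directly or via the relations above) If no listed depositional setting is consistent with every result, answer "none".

A

Testing each hypothesis:
(A) reef margin — accounts for every observation (rip-up clasts by rootlets → bioturbation → rip-up clasts)
(B) beach shoreface — rounding low NO; organic content low yes; salt casts yes; mud cracks yes; rip-up clasts yes
(C) glacial outwash — does not account for rounding low
(D) fluvial channel — does not account for salt casts, rip-up clasts
(E) volcanic ash fall — rounding low yes; organic content low yes; salt casts NO; mud cracks yes; rip-up clasts yes
(F) deep marine turbidite — does not account for organic content low
(G) evaporite basin — does not account for rounding low, organic content low, salt casts, mud cracks
(A) alone accounts for all the evidence.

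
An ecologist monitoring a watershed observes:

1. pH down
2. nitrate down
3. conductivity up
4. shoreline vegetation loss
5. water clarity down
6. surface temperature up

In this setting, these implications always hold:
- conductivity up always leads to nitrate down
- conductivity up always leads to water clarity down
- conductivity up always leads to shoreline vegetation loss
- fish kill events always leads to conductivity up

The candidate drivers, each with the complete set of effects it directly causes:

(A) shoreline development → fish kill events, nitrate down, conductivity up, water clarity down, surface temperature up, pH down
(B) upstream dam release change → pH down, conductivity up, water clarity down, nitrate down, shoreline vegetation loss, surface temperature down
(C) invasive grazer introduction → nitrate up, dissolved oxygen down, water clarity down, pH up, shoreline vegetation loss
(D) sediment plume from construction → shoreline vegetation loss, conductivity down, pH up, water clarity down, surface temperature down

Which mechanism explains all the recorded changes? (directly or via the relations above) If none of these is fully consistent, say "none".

A

Checking each candidate against the observations:
(A) shoreline development — accounts for every observation (shoreline vegetation loss through conductivity up → shoreline vegetation loss)
(B) upstream dam release change — pH down +; nitrate down +; conductivity up +; shoreline vegetation loss +; water clarity down +; surface temperature up -
(C) invasive grazer introduction — fails on pH down, nitrate down, conductivity up, surface temperature up (predicts pH up, not pH down; predicts nitrate up, not nitrate down)
(D) sediment plume from construction — fails on pH down, nitrate down, conductivity up, surface temperature up (predicts pH up, not pH down; predicts conductivity down, not conductivity up; predicts surface temperature down, not surface temperature up)
(A) is the only candidate with no mismatches.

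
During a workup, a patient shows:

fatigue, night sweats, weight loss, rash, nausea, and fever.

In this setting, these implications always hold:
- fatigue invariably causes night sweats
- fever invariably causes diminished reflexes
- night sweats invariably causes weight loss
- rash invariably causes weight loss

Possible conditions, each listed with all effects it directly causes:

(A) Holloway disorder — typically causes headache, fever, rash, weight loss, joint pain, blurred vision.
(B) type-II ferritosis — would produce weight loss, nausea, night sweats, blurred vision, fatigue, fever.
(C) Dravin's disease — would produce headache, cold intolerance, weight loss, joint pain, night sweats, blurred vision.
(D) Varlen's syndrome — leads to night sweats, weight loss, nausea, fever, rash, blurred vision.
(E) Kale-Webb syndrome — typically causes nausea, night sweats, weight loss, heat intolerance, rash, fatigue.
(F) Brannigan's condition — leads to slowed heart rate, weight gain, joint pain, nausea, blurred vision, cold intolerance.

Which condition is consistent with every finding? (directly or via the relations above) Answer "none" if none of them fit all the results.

Checking each candidate against the observations:
(A) Holloway disorder — does not account for fatigue, night sweats, nausea
(B) type-II ferritosis — fatigue +; night sweats +; weight loss +; rash -; nausea +; fever +
(C) Dravin's disease — fatigue -; night sweats +; weight loss +; rash -; nausea -; fever -
(D) Varlen's syndrome — fatigue -; night sweats +; weight loss +; rash +; nausea +; fever +
(E) Kale-Webb syndrome — fatigue +; night sweats +; weight loss +; rash +; nausea +; fever -
(F) Brannigan's condition — fails on fatigue, night sweats, weight loss, rash, fever (predicts weight gain, not weight loss)
None of the listed candidates fits everything.

none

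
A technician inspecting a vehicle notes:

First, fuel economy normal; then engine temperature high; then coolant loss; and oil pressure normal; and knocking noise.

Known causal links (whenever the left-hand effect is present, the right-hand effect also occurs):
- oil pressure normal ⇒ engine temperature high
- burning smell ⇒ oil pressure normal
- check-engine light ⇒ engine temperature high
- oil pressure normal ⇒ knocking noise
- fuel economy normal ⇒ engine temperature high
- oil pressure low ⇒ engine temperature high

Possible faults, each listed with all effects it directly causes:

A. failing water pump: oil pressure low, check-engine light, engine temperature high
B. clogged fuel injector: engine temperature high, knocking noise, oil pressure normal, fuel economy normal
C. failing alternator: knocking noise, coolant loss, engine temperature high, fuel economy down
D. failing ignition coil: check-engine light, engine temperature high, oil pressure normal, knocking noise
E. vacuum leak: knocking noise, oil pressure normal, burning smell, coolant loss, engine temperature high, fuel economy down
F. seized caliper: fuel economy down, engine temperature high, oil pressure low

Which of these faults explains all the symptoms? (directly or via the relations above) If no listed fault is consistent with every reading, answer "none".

none

Per-candidate check:
(A) failing water pump — fuel economy normal miss; engine temperature high match; coolant loss miss; oil pressure normal miss; knocking noise miss
(B) clogged fuel injector — fuel economy normal match; engine temperature high match; coolant loss miss; oil pressure normal match; knocking noise match
(C) failing alternator — fuel economy normal miss; engine temperature high match; coolant loss match; oil pressure normal miss; knocking noise match
(D) failing ignition coil — fuel economy normal miss; engine temperature high match; coolant loss miss; oil pressure normal match; knocking noise match
(E) vacuum leak — fuel economy normal miss; engine temperature high match; coolant loss match; oil pressure normal match; knocking noise match
(F) seized caliper — fails on fuel economy normal, coolant loss, oil pressure normal, knocking noise (predicts fuel economy down, not fuel economy normal; predicts oil pressure low, not oil pressure normal)
No candidate is consistent with all observations.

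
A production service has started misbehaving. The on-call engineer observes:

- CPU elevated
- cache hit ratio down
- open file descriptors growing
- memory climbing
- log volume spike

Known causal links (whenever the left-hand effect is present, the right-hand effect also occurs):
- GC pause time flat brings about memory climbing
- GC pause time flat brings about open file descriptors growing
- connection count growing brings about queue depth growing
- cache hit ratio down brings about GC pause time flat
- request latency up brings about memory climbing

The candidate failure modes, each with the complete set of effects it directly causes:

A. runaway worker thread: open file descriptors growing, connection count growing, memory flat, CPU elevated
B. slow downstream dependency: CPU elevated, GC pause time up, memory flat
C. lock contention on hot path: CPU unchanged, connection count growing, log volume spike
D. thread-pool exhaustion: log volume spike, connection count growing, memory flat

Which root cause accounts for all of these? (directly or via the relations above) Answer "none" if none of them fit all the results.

Per-candidate check:
(A) runaway worker thread — CPU elevated match; cache hit ratio down miss; open file descriptors growing match; memory climbing miss; log volume spike miss
(B) slow downstream dependency — CPU elevated match; cache hit ratio down miss; open file descriptors growing miss; memory climbing miss; log volume spike miss
(C) lock contention on hot path — CPU elevated miss; cache hit ratio down miss; open file descriptors growing miss; memory climbing miss; log volume spike match
(D) thread-pool exhaustion — CPU elevated miss; cache hit ratio down miss; open file descriptors growing miss; memory climbing miss; log volume spike match
No candidate is consistent with all observations.

none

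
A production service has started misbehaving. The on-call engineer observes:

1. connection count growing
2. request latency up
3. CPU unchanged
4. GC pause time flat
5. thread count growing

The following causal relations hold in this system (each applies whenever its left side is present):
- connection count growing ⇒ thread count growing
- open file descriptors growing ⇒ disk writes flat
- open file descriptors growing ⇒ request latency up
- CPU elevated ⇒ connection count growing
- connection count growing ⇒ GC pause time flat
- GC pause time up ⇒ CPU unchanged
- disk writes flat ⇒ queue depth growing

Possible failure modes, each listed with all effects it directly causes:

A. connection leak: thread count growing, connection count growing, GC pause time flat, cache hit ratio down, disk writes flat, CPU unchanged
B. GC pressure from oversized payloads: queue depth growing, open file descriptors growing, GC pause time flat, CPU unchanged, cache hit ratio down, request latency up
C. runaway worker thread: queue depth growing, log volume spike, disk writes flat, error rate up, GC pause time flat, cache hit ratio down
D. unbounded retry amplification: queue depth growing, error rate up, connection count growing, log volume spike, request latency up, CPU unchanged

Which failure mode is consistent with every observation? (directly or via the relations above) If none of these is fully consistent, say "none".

Per-candidate check:
(A) connection leak — does not account for request latency up
(B) GC pressure from oversized payloads — does not account for connection count growing, thread count growing
(C) runaway worker thread — connection count growing miss; request latency up miss; CPU unchanged miss; GC pause time flat match; thread count growing miss
(D) unbounded retry amplification — connection count growing match; request latency up match; CPU unchanged match; GC pause time flat match (by connection count growing → GC pause time flat); thread count growing match (by connection count growing → thread count growing)
(D) alone accounts for all the evidence.

D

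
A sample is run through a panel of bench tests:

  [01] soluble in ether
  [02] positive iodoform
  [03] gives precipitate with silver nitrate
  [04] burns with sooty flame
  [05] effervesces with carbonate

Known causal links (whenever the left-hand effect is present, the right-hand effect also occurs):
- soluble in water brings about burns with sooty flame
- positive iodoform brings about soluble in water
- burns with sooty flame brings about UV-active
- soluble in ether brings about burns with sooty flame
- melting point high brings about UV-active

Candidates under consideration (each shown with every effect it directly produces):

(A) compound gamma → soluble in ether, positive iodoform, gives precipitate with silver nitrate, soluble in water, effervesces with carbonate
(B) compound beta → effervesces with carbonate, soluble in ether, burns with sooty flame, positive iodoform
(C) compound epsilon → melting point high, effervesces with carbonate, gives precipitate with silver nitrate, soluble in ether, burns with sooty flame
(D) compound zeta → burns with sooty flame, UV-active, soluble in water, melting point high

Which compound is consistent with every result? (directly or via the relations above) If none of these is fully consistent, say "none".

A

Checking each candidate against the observations:
(A) compound gamma — accounts for every observation (burns with sooty flame through soluble in ether → burns with sooty flame)
(B) compound beta — soluble in ether ✓; positive iodoform ✓; gives precipitate with silver nitrate ✗; burns with sooty flame ✓; effervesces with carbonate ✓
(C) compound epsilon — soluble in ether ✓; positive iodoform ✗; gives precipitate with silver nitrate ✓; burns with sooty flame ✓; effervesces with carbonate ✓
(D) compound zeta — soluble in ether ✗; positive iodoform ✗; gives precipitate with silver nitrate ✗; burns with sooty flame ✓; effervesces with carbonate ✗
(A) is the only candidate with no mismatches.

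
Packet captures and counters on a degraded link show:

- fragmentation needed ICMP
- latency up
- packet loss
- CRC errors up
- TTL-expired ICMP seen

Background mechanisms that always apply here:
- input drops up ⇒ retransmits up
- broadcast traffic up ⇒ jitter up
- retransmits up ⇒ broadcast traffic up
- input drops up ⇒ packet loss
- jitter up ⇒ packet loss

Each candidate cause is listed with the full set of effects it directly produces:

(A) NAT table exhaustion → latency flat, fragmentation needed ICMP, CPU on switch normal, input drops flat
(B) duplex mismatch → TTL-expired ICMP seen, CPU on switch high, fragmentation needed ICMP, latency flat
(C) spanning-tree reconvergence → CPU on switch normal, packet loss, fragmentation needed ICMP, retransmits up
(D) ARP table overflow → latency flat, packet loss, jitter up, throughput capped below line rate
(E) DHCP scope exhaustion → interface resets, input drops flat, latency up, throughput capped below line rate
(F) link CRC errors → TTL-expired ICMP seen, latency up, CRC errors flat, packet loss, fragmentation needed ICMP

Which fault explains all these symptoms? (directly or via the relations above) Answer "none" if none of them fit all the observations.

none

Checking each candidate against the observations:
(A) NAT table exhaustion — fails on latency up, packet loss, CRC errors up, TTL-expired ICMP seen (predicts latency flat, not latency up)
(B) duplex mismatch — fragmentation needed ICMP match; latency up miss; packet loss miss; CRC errors up miss; TTL-expired ICMP seen match
(C) spanning-tree reconvergence — fragmentation needed ICMP match; latency up miss; packet loss match; CRC errors up miss; TTL-expired ICMP seen miss
(D) ARP table overflow — fragmentation needed ICMP miss; latency up miss; packet loss match; CRC errors up miss; TTL-expired ICMP seen miss
(E) DHCP scope exhaustion — fragmentation needed ICMP miss; latency up match; packet loss miss; CRC errors up miss; TTL-expired ICMP seen miss
(F) link CRC errors — fails on CRC errors up (predicts CRC errors flat, not CRC errors up)
None of the listed candidates fits everything.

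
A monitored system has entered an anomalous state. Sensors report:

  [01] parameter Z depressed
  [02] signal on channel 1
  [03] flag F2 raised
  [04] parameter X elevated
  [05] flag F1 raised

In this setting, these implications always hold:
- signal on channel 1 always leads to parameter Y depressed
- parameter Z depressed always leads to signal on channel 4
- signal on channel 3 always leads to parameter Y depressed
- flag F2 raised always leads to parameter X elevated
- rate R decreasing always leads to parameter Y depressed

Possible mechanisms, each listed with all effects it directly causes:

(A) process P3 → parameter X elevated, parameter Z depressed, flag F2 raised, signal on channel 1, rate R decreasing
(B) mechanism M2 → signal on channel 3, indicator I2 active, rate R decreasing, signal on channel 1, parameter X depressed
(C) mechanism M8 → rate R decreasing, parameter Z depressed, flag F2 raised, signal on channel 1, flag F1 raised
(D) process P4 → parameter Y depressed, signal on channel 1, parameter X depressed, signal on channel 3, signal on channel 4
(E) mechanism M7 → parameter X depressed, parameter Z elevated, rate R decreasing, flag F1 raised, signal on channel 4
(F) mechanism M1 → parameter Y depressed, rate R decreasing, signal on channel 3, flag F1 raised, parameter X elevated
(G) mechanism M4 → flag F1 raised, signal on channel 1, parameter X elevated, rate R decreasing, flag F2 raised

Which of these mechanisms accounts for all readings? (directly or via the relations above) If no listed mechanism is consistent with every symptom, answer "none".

C

Per-candidate check:
(A) process P3 — does not account for flag F1 raised
(B) mechanism M2 — parameter Z depressed NO; signal on channel 1 yes; flag F2 raised NO; parameter X elevated NO; flag F1 raised NO
(C) mechanism M8 — accounts for every observation (parameter X elevated through flag F2 raised → parameter X elevated)
(D) process P4 — parameter Z depressed NO; signal on channel 1 yes; flag F2 raised NO; parameter X elevated NO; flag F1 raised NO
(E) mechanism M7 — parameter Z depressed NO; signal on channel 1 NO; flag F2 raised NO; parameter X elevated NO; flag F1 raised yes
(F) mechanism M1 — parameter Z depressed NO; signal on channel 1 NO; flag F2 raised NO; parameter X elevated yes; flag F1 raised yes
(G) mechanism M4 — does not account for parameter Z depressed
(C) is the only candidate with no mismatches.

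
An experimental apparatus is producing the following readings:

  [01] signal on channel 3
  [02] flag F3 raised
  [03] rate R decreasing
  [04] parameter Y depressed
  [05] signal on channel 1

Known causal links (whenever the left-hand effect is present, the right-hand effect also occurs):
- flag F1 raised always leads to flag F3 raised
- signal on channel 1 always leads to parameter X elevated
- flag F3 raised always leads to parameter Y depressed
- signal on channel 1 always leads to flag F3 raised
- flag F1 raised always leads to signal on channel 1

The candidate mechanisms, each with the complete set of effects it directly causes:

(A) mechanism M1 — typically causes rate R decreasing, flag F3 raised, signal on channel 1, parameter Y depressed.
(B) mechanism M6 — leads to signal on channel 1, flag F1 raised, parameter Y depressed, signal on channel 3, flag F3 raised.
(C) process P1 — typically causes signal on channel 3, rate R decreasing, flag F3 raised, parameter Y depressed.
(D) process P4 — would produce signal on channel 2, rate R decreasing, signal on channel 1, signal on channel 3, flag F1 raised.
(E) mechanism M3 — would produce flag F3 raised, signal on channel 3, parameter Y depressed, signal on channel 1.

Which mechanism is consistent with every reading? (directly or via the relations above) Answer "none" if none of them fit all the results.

Testing each hypothesis:
(A) mechanism M1 — signal on channel 3 miss; flag F3 raised match; rate R decreasing match; parameter Y depressed match; signal on channel 1 match
(B) mechanism M6 — does not account for rate R decreasing
(C) process P1 — signal on channel 3 match; flag F3 raised match; rate R decreasing match; parameter Y depressed match; signal on channel 1 miss
(D) process P4 — signal on channel 3 match; flag F3 raised match (through signal on channel 1 → flag F3 raised); rate R decreasing match; parameter Y depressed match (through signal on channel 1 → flag F3 raised → parameter Y depressed); signal on channel 1 match
(E) mechanism M3 — does not account for rate R decreasing
Only (D) is consistent with every observation.

D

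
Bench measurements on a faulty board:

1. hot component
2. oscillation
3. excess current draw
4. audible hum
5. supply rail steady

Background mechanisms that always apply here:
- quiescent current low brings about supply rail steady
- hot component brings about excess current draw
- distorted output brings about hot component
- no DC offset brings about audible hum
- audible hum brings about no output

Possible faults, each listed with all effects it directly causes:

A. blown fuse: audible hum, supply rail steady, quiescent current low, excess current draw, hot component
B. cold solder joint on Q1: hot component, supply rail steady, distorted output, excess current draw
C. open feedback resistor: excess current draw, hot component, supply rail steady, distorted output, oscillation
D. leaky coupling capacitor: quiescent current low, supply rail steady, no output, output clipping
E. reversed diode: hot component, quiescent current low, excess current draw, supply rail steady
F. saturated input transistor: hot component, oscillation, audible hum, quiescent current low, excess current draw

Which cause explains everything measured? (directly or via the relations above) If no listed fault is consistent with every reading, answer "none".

F

Per-candidate check:
(A) blown fuse — hot component yes; oscillation NO; excess current draw yes; audible hum yes; supply rail steady yes
(B) cold solder joint on Q1 — hot component yes; oscillation NO; excess current draw yes; audible hum NO; supply rail steady yes
(C) open feedback resistor — hot component yes; oscillation yes; excess current draw yes; audible hum NO; supply rail steady yes
(D) leaky coupling capacitor — hot component NO; oscillation NO; excess current draw NO; audible hum NO; supply rail steady yes
(E) reversed diode — does not account for oscillation, audible hum
(F) saturated input transistor — hot component yes; oscillation yes; excess current draw yes; audible hum yes; supply rail steady yes (via quiescent current low → supply rail steady)
(F) alone accounts for all the evidence.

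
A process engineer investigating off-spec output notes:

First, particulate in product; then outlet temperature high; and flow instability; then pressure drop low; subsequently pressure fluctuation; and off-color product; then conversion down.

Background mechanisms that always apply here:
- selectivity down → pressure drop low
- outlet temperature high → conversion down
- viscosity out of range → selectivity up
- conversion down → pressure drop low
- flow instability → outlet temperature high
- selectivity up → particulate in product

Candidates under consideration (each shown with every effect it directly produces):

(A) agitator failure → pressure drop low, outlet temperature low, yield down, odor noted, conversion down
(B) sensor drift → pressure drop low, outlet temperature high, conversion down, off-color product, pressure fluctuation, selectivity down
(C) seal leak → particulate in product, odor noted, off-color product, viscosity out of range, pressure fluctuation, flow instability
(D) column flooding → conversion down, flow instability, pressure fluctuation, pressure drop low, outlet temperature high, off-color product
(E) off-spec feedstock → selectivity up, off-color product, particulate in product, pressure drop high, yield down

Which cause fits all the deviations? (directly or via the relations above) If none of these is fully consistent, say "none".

Per-candidate check:
(A) agitator failure — particulate in product ✗; outlet temperature high ✗; flow instability ✗; pressure drop low ✓; pressure fluctuation ✗; off-color product ✗; conversion down ✓
(B) sensor drift — does not account for particulate in product, flow instability
(C) seal leak — accounts for every observation (outlet temperature high via flow instability → outlet temperature high)
(D) column flooding — particulate in product ✗; outlet temperature high ✓; flow instability ✓; pressure drop low ✓; pressure fluctuation ✓; off-color product ✓; conversion down ✓
(E) off-spec feedstock — particulate in product ✓; outlet temperature high ✗; flow instability ✗; pressure drop low ✗; pressure fluctuation ✗; off-color product ✓; conversion down ✗
(C) is the only candidate with no mismatches.

C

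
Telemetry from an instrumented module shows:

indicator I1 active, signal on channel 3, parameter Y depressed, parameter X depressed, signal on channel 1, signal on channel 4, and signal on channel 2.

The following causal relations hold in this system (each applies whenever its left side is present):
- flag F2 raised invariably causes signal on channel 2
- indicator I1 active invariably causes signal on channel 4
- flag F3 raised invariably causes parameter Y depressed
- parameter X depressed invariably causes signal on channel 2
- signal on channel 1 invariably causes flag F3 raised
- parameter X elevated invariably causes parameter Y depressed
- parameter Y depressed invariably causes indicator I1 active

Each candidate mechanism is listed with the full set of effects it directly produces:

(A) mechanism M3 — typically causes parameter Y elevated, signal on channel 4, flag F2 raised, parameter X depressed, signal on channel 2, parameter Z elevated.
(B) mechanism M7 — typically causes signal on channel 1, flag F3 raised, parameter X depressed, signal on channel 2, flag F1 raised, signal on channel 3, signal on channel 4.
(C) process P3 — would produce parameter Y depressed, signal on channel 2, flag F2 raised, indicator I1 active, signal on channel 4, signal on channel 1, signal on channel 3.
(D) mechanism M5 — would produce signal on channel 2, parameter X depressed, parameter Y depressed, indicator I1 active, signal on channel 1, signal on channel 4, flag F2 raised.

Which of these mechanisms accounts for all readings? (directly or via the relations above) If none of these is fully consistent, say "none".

B

For each candidate, compare predicted effects to what was observed:
(A) mechanism M3 — fails on indicator I1 active, signal on channel 3, parameter Y depressed, signal on channel 1 (predicts parameter Y elevated, not parameter Y depressed)
(B) mechanism M7 — accounts for every observation (indicator I1 active through flag F3 raised → parameter Y depressed → indicator I1 active)
(C) process P3 — does not account for parameter X depressed
(D) mechanism M5 — indicator I1 active +; signal on channel 3 -; parameter Y depressed +; parameter X depressed +; signal on channel 1 +; signal on channel 4 +; signal on channel 2 +
Only (B) is consistent with every observation.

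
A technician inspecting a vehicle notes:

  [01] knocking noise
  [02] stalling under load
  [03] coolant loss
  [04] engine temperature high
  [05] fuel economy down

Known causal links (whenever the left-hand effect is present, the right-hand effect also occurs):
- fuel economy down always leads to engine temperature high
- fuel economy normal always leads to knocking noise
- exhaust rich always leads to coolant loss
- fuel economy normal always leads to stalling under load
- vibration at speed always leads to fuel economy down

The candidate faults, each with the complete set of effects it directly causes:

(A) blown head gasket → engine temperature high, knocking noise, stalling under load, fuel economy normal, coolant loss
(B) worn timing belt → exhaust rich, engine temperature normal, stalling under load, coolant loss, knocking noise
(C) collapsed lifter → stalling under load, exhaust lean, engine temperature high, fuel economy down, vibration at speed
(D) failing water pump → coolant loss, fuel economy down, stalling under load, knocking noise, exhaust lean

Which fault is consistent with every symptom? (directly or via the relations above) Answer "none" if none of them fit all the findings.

For each candidate, compare predicted effects to what was observed:
(A) blown head gasket — knocking noise ✓; stalling under load ✓; coolant loss ✓; engine temperature high ✓; fuel economy down ✗
(B) worn timing belt — fails on engine temperature high, fuel economy down (predicts engine temperature normal, not engine temperature high)
(C) collapsed lifter — does not account for knocking noise, coolant loss
(D) failing water pump — knocking noise ✓; stalling under load ✓; coolant loss ✓; engine temperature high ✓ (by fuel economy down → engine temperature high); fuel economy down ✓
(D) is the only candidate with no mismatches.

D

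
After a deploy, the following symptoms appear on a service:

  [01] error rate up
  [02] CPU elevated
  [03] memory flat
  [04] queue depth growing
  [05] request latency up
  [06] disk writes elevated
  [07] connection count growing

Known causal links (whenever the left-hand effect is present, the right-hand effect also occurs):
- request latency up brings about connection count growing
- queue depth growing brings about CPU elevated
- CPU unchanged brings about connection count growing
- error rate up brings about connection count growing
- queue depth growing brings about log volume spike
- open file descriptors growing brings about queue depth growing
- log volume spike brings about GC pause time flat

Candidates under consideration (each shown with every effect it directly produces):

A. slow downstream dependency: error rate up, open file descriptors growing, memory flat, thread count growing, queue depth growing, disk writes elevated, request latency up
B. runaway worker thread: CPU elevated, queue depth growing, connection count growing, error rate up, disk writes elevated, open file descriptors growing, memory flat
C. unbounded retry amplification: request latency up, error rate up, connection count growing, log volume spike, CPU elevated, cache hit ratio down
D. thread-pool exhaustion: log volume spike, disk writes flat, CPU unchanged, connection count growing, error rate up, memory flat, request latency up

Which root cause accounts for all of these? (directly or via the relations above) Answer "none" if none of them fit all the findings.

A

Testing each hypothesis:
(A) slow downstream dependency — error rate up +; CPU elevated + (through queue depth growing → CPU elevated); memory flat +; queue depth growing +; request latency up +; disk writes elevated +; connection count growing + (through error rate up → connection count growing)
(B) runaway worker thread — does not account for request latency up
(C) unbounded retry amplification — error rate up +; CPU elevated +; memory flat -; queue depth growing -; request latency up +; disk writes elevated -; connection count growing +
(D) thread-pool exhaustion — fails on CPU elevated, queue depth growing, disk writes elevated (predicts CPU unchanged, not CPU elevated; predicts disk writes flat, not disk writes elevated)
(A) is the only candidate with no mismatches.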